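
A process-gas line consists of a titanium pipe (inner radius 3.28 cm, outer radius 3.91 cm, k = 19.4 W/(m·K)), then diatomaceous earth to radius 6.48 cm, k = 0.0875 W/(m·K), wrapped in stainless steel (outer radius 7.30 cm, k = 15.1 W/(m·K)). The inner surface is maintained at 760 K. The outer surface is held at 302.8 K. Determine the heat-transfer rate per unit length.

Treat each layer as a resistance in series:
  R'_titanium = ln(0.0391/0.0328)/(2πk) = 0.1757/(2π·19.4) = 0.001441 m·K/W
  R'_diatomaceous earth = ln(0.0648/0.0391)/(2πk) = 0.5052/(2π·0.0875) = 0.9189 m·K/W
  R'_stainless steel = ln(0.0730/0.0648)/(2πk) = 0.1192/(2π·15.1) = 0.001256 m·K/W
ΣR = 0.001441 + 0.9189 + 0.001256 = 0.9216 m·K/W
Q' = ΔT/ΣR = (760 K − 302.8 K)/0.9216 = 496 W/m

Q' = 496 W/m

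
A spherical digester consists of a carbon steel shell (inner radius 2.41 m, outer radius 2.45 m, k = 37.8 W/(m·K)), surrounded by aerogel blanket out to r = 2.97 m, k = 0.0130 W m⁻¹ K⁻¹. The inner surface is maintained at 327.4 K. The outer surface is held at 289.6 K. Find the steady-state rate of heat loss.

Treat each layer as a resistance in series:
  R_carbon steel = (1/2.41 − 1/2.45)/(4πk) = 0.006774/(4π·37.8) = 1.426×10^-5 K/W
  R_aerogel blanket = (1/2.45 − 1/2.97)/(4πk) = 0.07146/(4π·0.0130) = 0.4374 K/W
ΣR = 1.426×10^-5 + 0.4374 = 0.4374 K/W
Q = ΔT/ΣR = (327.4 K − 289.6 K)/0.4374 = 86.4 W

Q = 86.4 W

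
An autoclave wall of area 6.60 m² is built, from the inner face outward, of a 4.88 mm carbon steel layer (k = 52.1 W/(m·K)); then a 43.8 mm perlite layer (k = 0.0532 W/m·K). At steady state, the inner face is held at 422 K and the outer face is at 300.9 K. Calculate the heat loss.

Treat each layer as a resistance in series:
  R_carbon steel = L/(kA) = 0.00488/(52.1·6.60) = 1.419×10^-5 K/W
  R_perlite = L/(kA) = 0.0438/(0.0532·6.60) = 0.1247 K/W
ΣR = 1.419×10^-5 + 0.1247 = 0.1247 K/W
Q = ΔT/ΣR = (422 K − 300.9 K)/0.1247 = 971 W

Q = 971 W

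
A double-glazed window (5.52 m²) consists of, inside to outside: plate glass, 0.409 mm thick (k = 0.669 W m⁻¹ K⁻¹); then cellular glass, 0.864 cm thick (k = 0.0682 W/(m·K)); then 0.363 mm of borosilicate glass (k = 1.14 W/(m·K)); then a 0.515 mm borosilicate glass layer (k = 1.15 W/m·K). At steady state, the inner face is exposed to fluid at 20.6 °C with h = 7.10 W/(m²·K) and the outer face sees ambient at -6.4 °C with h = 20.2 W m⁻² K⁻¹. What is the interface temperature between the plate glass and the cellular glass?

Treat each layer as a resistance in series:
  R_conv,in = 1/(hA) = 1/(7.10·5.52) = 0.02552 K/W
  R_plate glass = L/(kA) = 4.09×10^-4/(0.669·5.52) = 1.108×10^-4 K/W
  R_cellular glass = L/(kA) = 0.00864/(0.0682·5.52) = 0.02295 K/W
  R_borosilicate glass = L/(kA) = 3.63×10^-4/(1.14·5.52) = 5.768×10^-5 K/W
  R_borosilicate glass = L/(kA) = 5.15×10^-4/(1.15·5.52) = 8.113×10^-5 K/W
  R_conv,out = 1/(hA) = 1/(20.2·5.52) = 0.008968 K/W
ΣR = 0.02552 + 1.108×10^-4 + 0.02295 + 5.768×10^-5 + 8.113×10^-5 + 0.008968 = 0.05769 K/W
Q = ΔT/ΣR = (20.6 °C − -6.4 °C)/0.05769 = 468.0 W
From the inner boundary to the plate glass/cellular glass interface, ΣR_partial = 0.02563 K/W.
T_interface = T_in − Q·ΣR_partial = 20.6 °C − (468.0)(0.02563) = 8.61 °C

T = 8.61 °C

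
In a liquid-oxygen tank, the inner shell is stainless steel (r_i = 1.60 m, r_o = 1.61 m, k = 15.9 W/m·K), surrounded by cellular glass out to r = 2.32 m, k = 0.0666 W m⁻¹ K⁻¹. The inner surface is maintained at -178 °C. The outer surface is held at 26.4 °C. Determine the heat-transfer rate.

Q = 900 W

Resistance network (inner→outer):
  R_stainless steel = (1/1.60 − 1/1.61)/(4πk) = 0.003882/(4π·15.9) = 1.943×10^-5 K/W
  R_cellular glass = (1/1.61 − 1/2.32)/(4πk) = 0.1901/(4π·0.0666) = 0.2271 K/W
ΣR = 1.943×10^-5 + 0.2271 = 0.2271 K/W
Q = ΔT/ΣR = (-178 °C − 26.4 °C)/0.2271 = -900 W
(Negative Q ⇒ heat flows inward; heat gain = 900 W.)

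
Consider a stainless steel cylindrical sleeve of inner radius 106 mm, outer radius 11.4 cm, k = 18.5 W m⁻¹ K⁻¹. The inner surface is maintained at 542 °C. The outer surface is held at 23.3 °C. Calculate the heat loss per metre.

Q' = 2πk·ΔT/ln(r₂/r₁) = 2π × 18.5 × 518.7 / ln(0.114/0.106) = 8.29×10^5 W/m

Q' = 8.29×10^5 W/m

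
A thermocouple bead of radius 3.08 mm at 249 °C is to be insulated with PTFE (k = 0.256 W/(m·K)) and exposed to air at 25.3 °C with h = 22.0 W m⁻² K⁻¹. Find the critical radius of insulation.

For a sphere, r_cr = 2k_ins/h = 2·0.256/22.0 = 0.0233 m = 2.33 cm

r_cr = 2.33 cm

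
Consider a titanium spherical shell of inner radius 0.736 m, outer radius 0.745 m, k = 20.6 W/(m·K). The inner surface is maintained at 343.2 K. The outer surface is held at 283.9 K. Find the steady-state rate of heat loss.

Q = 4πk·ΔT/(1/r₁ − 1/r₂) = 4π × 20.6 × 59.3 / (1/0.736 − 1/0.745) = 9.35×10^5 W

Q = 9.35×10^5 W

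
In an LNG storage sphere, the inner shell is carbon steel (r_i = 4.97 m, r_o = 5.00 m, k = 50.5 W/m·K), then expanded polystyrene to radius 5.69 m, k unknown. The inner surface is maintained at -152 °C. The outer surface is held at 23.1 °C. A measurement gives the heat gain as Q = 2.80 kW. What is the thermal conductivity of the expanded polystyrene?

k = 0.0309 W/m·K

ΣR = ΔT/Q = |-152 − 23.1|/2800 = 0.06254 K/W
Known resistances:
  R_carbon steel = (1/4.97 − 1/5.00)/(4πk) = 0.001207/(4π·50.5) = 1.902×10^-6 K/W
R_expanded polystyrene = ΣR − ΣR_known = 0.06254 − 1.902×10^-6 = 0.06254 K/W
(1/r₁−1/r₂)/(4πk) = 0.06254 ⇒ k = 0.02425/(4π·0.06254) = 0.0309 W/m·K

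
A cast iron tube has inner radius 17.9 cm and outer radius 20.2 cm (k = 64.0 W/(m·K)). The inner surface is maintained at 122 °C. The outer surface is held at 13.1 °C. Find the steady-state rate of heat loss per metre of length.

Q' = 362 kW/m

Q' = 2πk·ΔT/ln(r₂/r₁) = 2π × 64.0 × 108.9 / ln(0.202/0.179) = 3.62×10^5 W/m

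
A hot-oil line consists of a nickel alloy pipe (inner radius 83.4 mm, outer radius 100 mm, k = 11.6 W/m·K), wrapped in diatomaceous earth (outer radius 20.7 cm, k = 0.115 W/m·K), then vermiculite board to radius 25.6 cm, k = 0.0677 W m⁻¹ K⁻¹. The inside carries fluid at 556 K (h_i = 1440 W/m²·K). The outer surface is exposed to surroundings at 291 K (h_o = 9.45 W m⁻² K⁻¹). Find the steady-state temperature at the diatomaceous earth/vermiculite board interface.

Series thermal resistances, inner to outer:
  R'_conv,in = 1/(2πr h) = 1/(2π·0.0834·1440) = 0.001325 m·K/W
  R'_nickel alloy = ln(0.100/0.0834)/(2πk) = 0.1815/(2π·11.6) = 0.002491 m·K/W
  R'_diatomaceous earth = ln(0.207/0.100)/(2πk) = 0.7275/(2π·0.115) = 1.007 m·K/W
  R'_vermiculite board = ln(0.256/0.207)/(2πk) = 0.2125/(2π·0.0677) = 0.4995 m·K/W
  R'_conv,out = 1/(2πr h) = 1/(2π·0.256·9.45) = 0.06579 m·K/W
ΣR = 0.001325 + 0.002491 + 1.007 + 0.4995 + 0.06579 = 1.576 m·K/W
Q' = ΔT/ΣR = (556 K − 291 K)/1.576 = 168.1 W/m
From the inner boundary to the diatomaceous earth/vermiculite board interface, ΣR_partial = 1.011 m·K/W.
T_interface = T_in − Q'·ΣR_partial = 556 K − (168.1)(1.011) = 386 K

T = 386 K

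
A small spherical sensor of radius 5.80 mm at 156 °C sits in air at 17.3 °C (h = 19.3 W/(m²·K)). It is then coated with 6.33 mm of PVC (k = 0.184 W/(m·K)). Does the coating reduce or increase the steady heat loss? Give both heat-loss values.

increases: 1.13 → 2.07 W

Critical radius for a sphere: r_cr = 2k/h = 0.0191 m = 1.91 cm.
Outer radius after coating: r₂ = 0.00580 + 0.00633 = 0.01213 m.
Since r₁ < r_cr and r₂ ≤ r_cr, the coating moves toward the maximum at r_cr — heat loss rises.
Bare: R = 1/(4πr₁²h) = 122.6 K/W; Q = 138.7/122.6 = 1.13 W.
Coated: R = R_cond + R_conv = 66.94 K/W; Q = 138.7/66.94 = 2.07 W.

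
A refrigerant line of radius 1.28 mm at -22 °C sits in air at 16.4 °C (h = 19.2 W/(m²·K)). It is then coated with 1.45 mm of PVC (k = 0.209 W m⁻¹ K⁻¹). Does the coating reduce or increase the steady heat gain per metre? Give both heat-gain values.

increases: 5.93 → 10.6 W/m

Critical radius for a cylinder: r_cr = k/h = 0.0109 m = 1.09 cm.
Outer radius after coating: r₂ = 0.00128 + 0.00145 = 0.00273 m.
Since r₁ < r_cr and r₂ ≤ r_cr, the coating moves toward the maximum at r_cr — heat gain rises.
Bare: R = 1/(2πr₁h) = 6.476 m·K/W; Q = 38.4/6.476 = 5.93 W/m.
Coated: R = R_cond + R_conv = 3.613 m·K/W; Q = 38.4/3.613 = 10.6 W/m.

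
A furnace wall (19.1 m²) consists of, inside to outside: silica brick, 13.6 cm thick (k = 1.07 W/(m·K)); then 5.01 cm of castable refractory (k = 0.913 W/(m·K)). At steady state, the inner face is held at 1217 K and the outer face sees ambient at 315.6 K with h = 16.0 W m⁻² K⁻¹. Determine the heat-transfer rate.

Treat each layer as a resistance in series:
  R_silica brick = L/(kA) = 0.136/(1.07·19.1) = 0.006655 K/W
  R_castable refractory = L/(kA) = 0.0501/(0.913·19.1) = 0.002873 K/W
  R_conv,out = 1/(hA) = 1/(16.0·19.1) = 0.003272 K/W
ΣR = 0.006655 + 0.002873 + 0.003272 = 0.01280 K/W
Q = ΔT/ΣR = (1217 K − 315.6 K)/0.01280 = 70400 W

Q = 70400 W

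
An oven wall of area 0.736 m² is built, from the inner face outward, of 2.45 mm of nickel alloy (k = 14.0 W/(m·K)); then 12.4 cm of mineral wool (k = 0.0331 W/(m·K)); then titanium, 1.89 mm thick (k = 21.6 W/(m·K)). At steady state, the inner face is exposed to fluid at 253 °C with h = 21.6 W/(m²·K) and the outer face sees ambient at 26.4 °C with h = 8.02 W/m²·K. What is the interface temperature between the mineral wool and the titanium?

T = 33.6 °C

Series thermal resistances, inner to outer:
  R_conv,in = 1/(hA) = 1/(21.6·0.736) = 0.06290 K/W
  R_nickel alloy = L/(kA) = 0.00245/(14.0·0.736) = 2.378×10^-4 K/W
  R_mineral wool = L/(kA) = 0.124/(0.0331·0.736) = 5.090 K/W
  R_titanium = L/(kA) = 0.00189/(21.6·0.736) = 1.189×10^-4 K/W
  R_conv,out = 1/(hA) = 1/(8.02·0.736) = 0.1694 K/W
ΣR = 0.06290 + 2.378×10^-4 + 5.090 + 1.189×10^-4 + 0.1694 = 5.323 K/W
Q = ΔT/ΣR = (253 °C − 26.4 °C)/5.323 = 42.57 W
From the inner boundary to the mineral wool/titanium interface, ΣR_partial = 5.153 K/W.
T_interface = T_in − Q·ΣR_partial = 253 °C − (42.57)(5.153) = 33.6 °C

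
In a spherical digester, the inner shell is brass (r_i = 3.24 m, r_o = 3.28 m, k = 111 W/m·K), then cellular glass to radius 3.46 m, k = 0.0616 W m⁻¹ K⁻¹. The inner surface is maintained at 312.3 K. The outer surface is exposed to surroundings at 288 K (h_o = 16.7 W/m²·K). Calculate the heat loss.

Treat each layer as a resistance in series:
  R_brass = (1/3.24 − 1/3.28)/(4πk) = 0.003764/(4π·111) = 2.698×10^-6 K/W
  R_cellular glass = (1/3.28 − 1/3.46)/(4πk) = 0.01586/(4π·0.0616) = 0.02049 K/W
  R_conv,out = 1/(4πr²h) = 1/(4π·3.46²·16.7) = 3.980×10^-4 K/W
ΣR = 2.698×10^-6 + 0.02049 + 3.980×10^-4 = 0.02089 K/W
Q = ΔT/ΣR = (312.3 K − 288 K)/0.02089 = 1160 W

Q = 1160 W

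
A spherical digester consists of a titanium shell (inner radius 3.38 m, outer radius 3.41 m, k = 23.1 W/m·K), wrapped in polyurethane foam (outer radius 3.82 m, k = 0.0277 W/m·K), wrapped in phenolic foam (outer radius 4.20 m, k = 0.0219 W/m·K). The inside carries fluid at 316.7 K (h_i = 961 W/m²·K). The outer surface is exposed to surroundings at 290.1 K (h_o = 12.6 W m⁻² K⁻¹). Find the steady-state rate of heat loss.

Q = 150 W

Resistance network (inner→outer):
  R_conv,in = 1/(4πr²h) = 1/(4π·3.38²·961) = 7.248×10^-6 K/W
  R_titanium = (1/3.38 − 1/3.41)/(4πk) = 0.002603/(4π·23.1) = 8.967×10^-6 K/W
  R_polyurethane foam = (1/3.41 − 1/3.82)/(4πk) = 0.03148/(4π·0.0277) = 0.09042 K/W
  R_phenolic foam = (1/3.82 − 1/4.20)/(4πk) = 0.02368/(4π·0.0219) = 0.08606 K/W
  R_conv,out = 1/(4πr²h) = 1/(4π·4.20²·12.6) = 3.580×10^-4 K/W
ΣR = 7.248×10^-6 + 8.967×10^-6 + 0.09042 + 0.08606 + 3.580×10^-4 = 0.1769 K/W
Q = ΔT/ΣR = (316.7 K − 290.1 K)/0.1769 = 150 W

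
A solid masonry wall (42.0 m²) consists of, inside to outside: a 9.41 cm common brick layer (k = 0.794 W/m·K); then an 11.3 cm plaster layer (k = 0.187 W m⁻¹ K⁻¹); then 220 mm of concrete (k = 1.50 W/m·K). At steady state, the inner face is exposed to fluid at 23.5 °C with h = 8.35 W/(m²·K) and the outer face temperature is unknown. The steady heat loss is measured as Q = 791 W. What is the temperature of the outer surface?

T_out = 4.87 °C

Series resistances:
  R_conv,in = 1/(hA) = 1/(8.35·42.0) = 0.002851 K/W
  R_common brick = L/(kA) = 0.0941/(0.794·42.0) = 0.002822 K/W
  R_plaster = L/(kA) = 0.113/(0.187·42.0) = 0.01439 K/W
  R_concrete = L/(kA) = 0.220/(1.50·42.0) = 0.003492 K/W
ΣR = 0.02355 K/W
ΔT = Q·ΣR = 791 × 0.02355 = 18.63 K
Heat flows outward, so T_out = T_in − ΔT = 23.5 − 18.63 = 4.87 °C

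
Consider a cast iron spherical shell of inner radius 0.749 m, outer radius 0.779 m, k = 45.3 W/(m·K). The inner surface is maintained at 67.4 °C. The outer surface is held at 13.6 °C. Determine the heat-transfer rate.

Q = 4πk·ΔT/(1/r₁ − 1/r₂) = 4π × 45.3 × 53.8 / (1/0.749 − 1/0.779) = 5.96×10^5 W

Q = 5.96×10^5 W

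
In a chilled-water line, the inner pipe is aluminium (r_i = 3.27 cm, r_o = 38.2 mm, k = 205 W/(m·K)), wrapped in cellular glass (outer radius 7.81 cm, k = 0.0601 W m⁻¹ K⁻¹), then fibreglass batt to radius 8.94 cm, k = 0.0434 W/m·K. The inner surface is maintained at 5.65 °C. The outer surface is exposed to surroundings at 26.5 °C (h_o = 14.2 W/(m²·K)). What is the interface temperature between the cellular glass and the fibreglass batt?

Series thermal resistances, inner to outer:
  R'_aluminium = ln(0.0382/0.0327)/(2πk) = 0.1555/(2π·205) = 1.207×10^-4 m·K/W
  R'_cellular glass = ln(0.0781/0.0382)/(2πk) = 0.7152/(2π·0.0601) = 1.894 m·K/W
  R'_fibreglass batt = ln(0.0894/0.0781)/(2πk) = 0.1351/(2π·0.0434) = 0.4955 m·K/W
  R'_conv,out = 1/(2πr h) = 1/(2π·0.0894·14.2) = 0.1254 m·K/W
ΣR = 1.207×10^-4 + 1.894 + 0.4955 + 0.1254 = 2.515 m·K/W
Q' = ΔT/ΣR = (5.65 °C − 26.5 °C)/2.515 = -8.290 W/m
From the inner boundary to the cellular glass/fibreglass batt interface, ΣR_partial = 1.894 m·K/W.
T_interface = T_in − Q'·ΣR_partial = 5.65 °C − (-8.290)(1.894) = 21.4 °C

T = 21.4 °C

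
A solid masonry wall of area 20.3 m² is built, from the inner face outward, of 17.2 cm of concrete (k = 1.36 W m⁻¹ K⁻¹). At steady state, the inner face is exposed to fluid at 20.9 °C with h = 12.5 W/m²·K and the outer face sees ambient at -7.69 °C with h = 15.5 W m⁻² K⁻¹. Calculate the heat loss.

Series thermal resistances, inner to outer:
  R_conv,in = 1/(hA) = 1/(12.5·20.3) = 0.003941 K/W
  R_concrete = L/(kA) = 0.172/(1.36·20.3) = 0.006230 K/W
  R_conv,out = 1/(hA) = 1/(15.5·20.3) = 0.003178 K/W
ΣR = 0.003941 + 0.006230 + 0.003178 = 0.01335 K/W
Q = ΔT/ΣR = (20.9 °C − -7.69 °C)/0.01335 = 2140 W

Q = 2.14 kW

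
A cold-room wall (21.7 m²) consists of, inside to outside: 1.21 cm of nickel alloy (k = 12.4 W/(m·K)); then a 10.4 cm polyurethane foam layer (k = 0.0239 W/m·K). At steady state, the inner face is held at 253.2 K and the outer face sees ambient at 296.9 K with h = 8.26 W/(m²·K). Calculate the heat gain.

Series thermal resistances, inner to outer:
  R_nickel alloy = L/(kA) = 0.0121/(12.4·21.7) = 4.497×10^-5 K/W
  R_polyurethane foam = L/(kA) = 0.104/(0.0239·21.7) = 0.2005 K/W
  R_conv,out = 1/(hA) = 1/(8.26·21.7) = 0.005579 K/W
ΣR = 4.497×10^-5 + 0.2005 + 0.005579 = 0.2061 K/W
Q = ΔT/ΣR = (253.2 K − 296.9 K)/0.2061 = -212 W
(Negative Q ⇒ heat flows inward; heat gain = 212 W.)

Q = 212 W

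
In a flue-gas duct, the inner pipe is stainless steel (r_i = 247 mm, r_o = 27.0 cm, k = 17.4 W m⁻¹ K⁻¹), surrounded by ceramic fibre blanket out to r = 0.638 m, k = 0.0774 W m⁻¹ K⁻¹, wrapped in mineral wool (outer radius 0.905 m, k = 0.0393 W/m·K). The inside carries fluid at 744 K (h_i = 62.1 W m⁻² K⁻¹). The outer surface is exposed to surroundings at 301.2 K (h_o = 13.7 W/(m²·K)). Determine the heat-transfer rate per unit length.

Treat each layer as a resistance in series:
  R'_conv,in = 1/(2πr h) = 1/(2π·0.247·62.1) = 0.01038 m·K/W
  R'_stainless steel = ln(0.270/0.247)/(2πk) = 0.08903/(2π·17.4) = 8.144×10^-4 m·K/W
  R'_ceramic fibre blanket = ln(0.638/0.270)/(2πk) = 0.8599/(2π·0.0774) = 1.768 m·K/W
  R'_mineral wool = ln(0.905/0.638)/(2πk) = 0.3496/(2π·0.0393) = 1.416 m·K/W
  R'_conv,out = 1/(2πr h) = 1/(2π·0.905·13.7) = 0.01284 m·K/W
ΣR = 0.01038 + 8.144×10^-4 + 1.768 + 1.416 + 0.01284 = 3.208 m·K/W
Q' = ΔT/ΣR = (744 K − 301.2 K)/3.208 = 138 W/m

Q' = 138 W/m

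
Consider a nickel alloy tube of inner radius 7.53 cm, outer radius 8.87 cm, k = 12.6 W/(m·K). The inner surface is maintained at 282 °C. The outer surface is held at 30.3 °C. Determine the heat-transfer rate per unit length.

Q' = 122 kW/m

Q' = 2πk·ΔT/ln(r₂/r₁) = 2π × 12.6 × 251.7 / ln(0.0887/0.0753) = 1.22×10^5 W/m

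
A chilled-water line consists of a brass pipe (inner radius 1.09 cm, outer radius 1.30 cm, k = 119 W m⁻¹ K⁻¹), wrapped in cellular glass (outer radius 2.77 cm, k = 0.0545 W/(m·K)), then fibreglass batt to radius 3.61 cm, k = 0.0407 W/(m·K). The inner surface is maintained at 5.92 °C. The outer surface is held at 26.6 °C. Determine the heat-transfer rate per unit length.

Resistance network (inner→outer):
  R'_brass = ln(0.0130/0.0109)/(2πk) = 0.1762/(2π·119) = 2.356×10^-4 m·K/W
  R'_cellular glass = ln(0.0277/0.0130)/(2πk) = 0.7565/(2π·0.0545) = 2.209 m·K/W
  R'_fibreglass batt = ln(0.0361/0.0277)/(2πk) = 0.2649/(2π·0.0407) = 1.036 m·K/W
ΣR = 2.356×10^-4 + 2.209 + 1.036 = 3.245 m·K/W
Q' = ΔT/ΣR = (5.92 °C − 26.6 °C)/3.245 = -6.37 W/m
(Negative Q' ⇒ heat flows inward; heat gain = 6.37 W/m.)

Q' = 6.37 W/m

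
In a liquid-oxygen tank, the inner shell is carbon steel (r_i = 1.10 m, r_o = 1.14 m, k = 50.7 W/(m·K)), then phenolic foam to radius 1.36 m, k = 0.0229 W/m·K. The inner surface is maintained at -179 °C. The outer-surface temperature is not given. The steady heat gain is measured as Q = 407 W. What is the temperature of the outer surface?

T_out = 21.7 °C

Series resistances:
  R_carbon steel = (1/1.10 − 1/1.14)/(4πk) = 0.03190/(4π·50.7) = 5.007×10^-5 K/W
  R_phenolic foam = (1/1.14 − 1/1.36)/(4πk) = 0.1419/(4π·0.0229) = 0.4931 K/W
ΣR = 0.4931 K/W
ΔT = Q·ΣR = 407 × 0.4931 = 200.7 K
Heat flows inward, so T_out = T_in + ΔT = -179 + 200.7 = 21.7 °C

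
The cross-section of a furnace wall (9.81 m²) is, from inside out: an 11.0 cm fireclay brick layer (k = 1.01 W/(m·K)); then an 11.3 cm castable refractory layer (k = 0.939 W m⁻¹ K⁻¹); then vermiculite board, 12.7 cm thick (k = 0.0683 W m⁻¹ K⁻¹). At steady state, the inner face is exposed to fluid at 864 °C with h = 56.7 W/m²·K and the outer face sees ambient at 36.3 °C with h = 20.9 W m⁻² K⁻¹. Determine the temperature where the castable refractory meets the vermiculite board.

Resistance network (inner→outer):
  R_conv,in = 1/(hA) = 1/(56.7·9.81) = 0.001798 K/W
  R_fireclay brick = L/(kA) = 0.110/(1.01·9.81) = 0.01110 K/W
  R_castable refractory = L/(kA) = 0.113/(0.939·9.81) = 0.01227 K/W
  R_vermiculite board = L/(kA) = 0.127/(0.0683·9.81) = 0.1895 K/W
  R_conv,out = 1/(hA) = 1/(20.9·9.81) = 0.004877 K/W
ΣR = 0.001798 + 0.01110 + 0.01227 + 0.1895 + 0.004877 = 0.2195 K/W
Q = ΔT/ΣR = (864 °C − 36.3 °C)/0.2195 = 3771 W
From the inner boundary to the castable refractory/vermiculite board interface, ΣR_partial = 0.02517 K/W.
T_interface = T_in − Q·ΣR_partial = 864 °C − (3771)(0.02517) = 769 °C

T = 769 °C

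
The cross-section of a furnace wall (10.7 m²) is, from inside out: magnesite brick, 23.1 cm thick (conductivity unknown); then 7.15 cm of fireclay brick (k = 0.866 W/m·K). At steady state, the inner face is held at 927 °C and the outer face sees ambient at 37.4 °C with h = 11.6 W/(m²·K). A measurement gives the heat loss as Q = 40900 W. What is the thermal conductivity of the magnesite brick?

k = 3.61 W/m·K

ΣR = ΔT/Q = |927 − 37.4|/40900 = 0.02175 K/W
Known resistances:
  R_fireclay brick = L/(kA) = 0.0715/(0.866·10.7) = 0.007716 K/W
  R_conv,out = 1/(hA) = 1/(11.6·10.7) = 0.008057 K/W
R_magnesite brick = ΣR − ΣR_known = 0.02175 − 0.01577 = 0.005980 K/W
L/(kA) = 0.005980 ⇒ k = 0.231/(0.005980·10.7) = 3.61 W/m·K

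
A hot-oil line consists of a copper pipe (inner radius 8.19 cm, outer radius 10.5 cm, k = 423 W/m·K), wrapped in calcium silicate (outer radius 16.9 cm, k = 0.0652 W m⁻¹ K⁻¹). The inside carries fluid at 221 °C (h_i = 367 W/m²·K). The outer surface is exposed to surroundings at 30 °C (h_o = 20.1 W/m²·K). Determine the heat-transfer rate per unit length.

Q' = 157 W/m

Series thermal resistances, inner to outer:
  R'_conv,in = 1/(2πr h) = 1/(2π·0.0819·367) = 0.005295 m·K/W
  R'_copper = ln(0.105/0.0819)/(2πk) = 0.2485/(2π·423) = 9.348×10^-5 m·K/W
  R'_calcium silicate = ln(0.169/0.105)/(2πk) = 0.4759/(2π·0.0652) = 1.162 m·K/W
  R'_conv,out = 1/(2πr h) = 1/(2π·0.169·20.1) = 0.04685 m·K/W
ΣR = 0.005295 + 9.348×10^-5 + 1.162 + 0.04685 = 1.214 m·K/W
Q' = ΔT/ΣR = (221 °C − 30 °C)/1.214 = 157 W/m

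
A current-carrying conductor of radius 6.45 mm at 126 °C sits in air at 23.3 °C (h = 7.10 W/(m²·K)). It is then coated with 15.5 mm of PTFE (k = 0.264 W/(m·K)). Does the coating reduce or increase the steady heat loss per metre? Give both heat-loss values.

increases: 29.6 → 58.4 W/m

Critical radius for a cylinder: r_cr = k/h = 0.0372 m = 3.72 cm.
Outer radius after coating: r₂ = 0.00645 + 0.0155 = 0.02195 m.
Since r₁ < r_cr and r₂ ≤ r_cr, the coating moves toward the maximum at r_cr — heat loss rises.
Bare: R = 1/(2πr₁h) = 3.475 m·K/W; Q = 102.7/3.475 = 29.6 W/m.
Coated: R = R_cond + R_conv = 1.760 m·K/W; Q = 102.7/1.760 = 58.4 W/m.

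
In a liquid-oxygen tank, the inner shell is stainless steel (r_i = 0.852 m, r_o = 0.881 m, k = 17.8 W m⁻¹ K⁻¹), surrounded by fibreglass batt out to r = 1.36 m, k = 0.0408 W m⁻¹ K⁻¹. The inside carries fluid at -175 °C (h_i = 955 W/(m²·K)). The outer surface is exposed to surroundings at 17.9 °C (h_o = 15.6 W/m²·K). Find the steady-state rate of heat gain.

Q = 246 W

Series thermal resistances, inner to outer:
  R_conv,in = 1/(4πr²h) = 1/(4π·0.852²·955) = 1.148×10^-4 K/W
  R_stainless steel = (1/0.852 − 1/0.881)/(4πk) = 0.03864/(4π·17.8) = 1.727×10^-4 K/W
  R_fibreglass batt = (1/0.881 − 1/1.36)/(4πk) = 0.3998/(4π·0.0408) = 0.7797 K/W
  R_conv,out = 1/(4πr²h) = 1/(4π·1.36²·15.6) = 0.002758 K/W
ΣR = 1.148×10^-4 + 1.727×10^-4 + 0.7797 + 0.002758 = 0.7827 K/W
Q = ΔT/ΣR = (-175 °C − 17.9 °C)/0.7827 = -246 W
(Negative Q ⇒ heat flows inward; heat gain = 246 W.)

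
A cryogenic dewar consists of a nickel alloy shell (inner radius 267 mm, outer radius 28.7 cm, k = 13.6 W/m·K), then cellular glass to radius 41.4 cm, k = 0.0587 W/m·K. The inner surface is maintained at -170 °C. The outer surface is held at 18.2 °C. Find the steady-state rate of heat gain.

Series thermal resistances, inner to outer:
  R_nickel alloy = (1/0.267 − 1/0.287)/(4πk) = 0.2610/(4π·13.6) = 0.001527 K/W
  R_cellular glass = (1/0.287 − 1/0.414)/(4πk) = 1.069/(4π·0.0587) = 1.449 K/W
ΣR = 0.001527 + 1.449 = 1.451 K/W
Q = ΔT/ΣR = (-170 °C − 18.2 °C)/1.451 = -130 W
(Negative Q ⇒ heat flows inward; heat gain = 130 W.)

Q = 130 W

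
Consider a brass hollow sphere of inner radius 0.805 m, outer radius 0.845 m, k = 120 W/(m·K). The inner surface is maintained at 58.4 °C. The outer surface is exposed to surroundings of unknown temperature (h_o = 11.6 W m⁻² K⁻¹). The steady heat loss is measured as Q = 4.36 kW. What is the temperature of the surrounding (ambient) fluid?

T_out = 16.3 °C

Sum the resistances:
  R_brass = (1/0.805 − 1/0.845)/(4πk) = 0.05880/(4π·120) = 3.900×10^-5 K/W
  R_conv,out = 1/(4πr²h) = 1/(4π·0.845²·11.6) = 0.009608 K/W
ΣR = 0.009647 K/W
ΔT = Q·ΣR = 4360 × 0.009647 = 42.06 K
Heat flows outward, so T_out = T_in − ΔT = 58.4 − 42.06 = 16.3 °C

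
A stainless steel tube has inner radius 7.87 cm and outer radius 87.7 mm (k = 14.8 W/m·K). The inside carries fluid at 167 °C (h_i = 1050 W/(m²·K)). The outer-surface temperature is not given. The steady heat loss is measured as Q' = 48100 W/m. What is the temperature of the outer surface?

T_out = 18.4 °C

Series resistances:
  R'_conv,in = 1/(2πr h) = 1/(2π·0.0787·1050) = 0.001926 m·K/W
  R'_stainless steel = ln(0.0877/0.0787)/(2πk) = 0.1083/(2π·14.8) = 0.001164 m·K/W
ΣR = 0.003090 m·K/W
ΔT = Q'·ΣR = 48100 × 0.003090 = 148.6 K
Heat flows outward, so T_out = T_in − ΔT = 167 − 148.6 = 18.4 °C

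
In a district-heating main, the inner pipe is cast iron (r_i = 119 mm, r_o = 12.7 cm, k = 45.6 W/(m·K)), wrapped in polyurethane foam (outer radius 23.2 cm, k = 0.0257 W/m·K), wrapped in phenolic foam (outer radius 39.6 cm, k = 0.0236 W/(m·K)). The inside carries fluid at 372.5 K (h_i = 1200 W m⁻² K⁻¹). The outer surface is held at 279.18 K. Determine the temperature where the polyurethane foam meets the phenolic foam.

T = 325.0 K

Treat each layer as a resistance in series:
  R'_conv,in = 1/(2πr h) = 1/(2π·0.119·1200) = 0.001115 m·K/W
  R'_cast iron = ln(0.127/0.119)/(2πk) = 0.06506/(2π·45.6) = 2.271×10^-4 m·K/W
  R'_polyurethane foam = ln(0.232/0.127)/(2πk) = 0.6026/(2π·0.0257) = 3.731 m·K/W
  R'_phenolic foam = ln(0.396/0.232)/(2πk) = 0.5347/(2π·0.0236) = 3.606 m·K/W
ΣR = 0.001115 + 2.271×10^-4 + 3.731 + 3.606 = 7.338 m·K/W
Q' = ΔT/ΣR = (372.5 K − 279.18 K)/7.338 = 12.72 W/m
From the inner boundary to the polyurethane foam/phenolic foam interface, ΣR_partial = 3.732 m·K/W.
T_interface = T_in − Q'·ΣR_partial = 372.5 K − (12.72)(3.732) = 325.0 K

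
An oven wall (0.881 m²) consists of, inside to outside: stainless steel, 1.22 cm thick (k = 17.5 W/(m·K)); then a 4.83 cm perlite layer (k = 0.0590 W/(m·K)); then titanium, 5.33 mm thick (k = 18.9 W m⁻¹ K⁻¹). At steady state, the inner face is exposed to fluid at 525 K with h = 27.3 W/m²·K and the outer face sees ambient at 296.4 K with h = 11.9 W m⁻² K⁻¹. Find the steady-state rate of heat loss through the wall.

Q = 214 W

Resistance network (inner→outer):
  R_conv,in = 1/(hA) = 1/(27.3·0.881) = 0.04158 K/W
  R_stainless steel = L/(kA) = 0.0122/(17.5·0.881) = 7.913×10^-4 K/W
  R_perlite = L/(kA) = 0.0483/(0.0590·0.881) = 0.9292 K/W
  R_titanium = L/(kA) = 0.00533/(18.9·0.881) = 3.201×10^-4 K/W
  R_conv,out = 1/(hA) = 1/(11.9·0.881) = 0.09538 K/W
ΣR = 0.04158 + 7.913×10^-4 + 0.9292 + 3.201×10^-4 + 0.09538 = 1.067 K/W
Q = ΔT/ΣR = (525 K − 296.4 K)/1.067 = 214 W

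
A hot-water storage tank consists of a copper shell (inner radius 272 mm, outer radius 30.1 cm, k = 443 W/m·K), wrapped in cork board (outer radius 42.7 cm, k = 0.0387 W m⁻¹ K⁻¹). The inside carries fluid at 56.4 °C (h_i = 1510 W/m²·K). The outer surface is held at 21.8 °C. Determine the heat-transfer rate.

Q = 17.2 W

Treat each layer as a resistance in series:
  R_conv,in = 1/(4πr²h) = 1/(4π·0.272²·1510) = 7.123×10^-4 K/W
  R_copper = (1/0.272 − 1/0.301)/(4πk) = 0.3542/(4π·443) = 6.363×10^-5 K/W
  R_cork board = (1/0.301 − 1/0.427)/(4πk) = 0.9803/(4π·0.0387) = 2.016 K/W
ΣR = 7.123×10^-4 + 6.363×10^-5 + 2.016 = 2.017 K/W
Q = ΔT/ΣR = (56.4 °C − 21.8 °C)/2.017 = 17.2 W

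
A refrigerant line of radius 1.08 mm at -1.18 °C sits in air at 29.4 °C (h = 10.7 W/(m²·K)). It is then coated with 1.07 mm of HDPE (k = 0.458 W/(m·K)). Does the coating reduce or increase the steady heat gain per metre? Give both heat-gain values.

increases: 2.22 → 4.27 W/m

Critical radius for a cylinder: r_cr = k/h = 0.0428 m = 4.28 cm.
Outer radius after coating: r₂ = 0.00108 + 0.00107 = 0.00215 m.
Since r₁ < r_cr and r₂ ≤ r_cr, the coating moves toward the maximum at r_cr — heat gain rises.
Bare: R = 1/(2πr₁h) = 13.77 m·K/W; Q = 30.58/13.77 = 2.22 W/m.
Coated: R = R_cond + R_conv = 7.158 m·K/W; Q = 30.58/7.158 = 4.27 W/m.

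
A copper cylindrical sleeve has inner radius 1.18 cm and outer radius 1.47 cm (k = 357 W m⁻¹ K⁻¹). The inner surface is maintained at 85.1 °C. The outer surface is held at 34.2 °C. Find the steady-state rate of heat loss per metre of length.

Q' = 2πk·ΔT/ln(r₂/r₁) = 2π × 357 × 50.9 / ln(0.0147/0.0118) = 5.20×10^5 W/m

Q' = 520 kW/m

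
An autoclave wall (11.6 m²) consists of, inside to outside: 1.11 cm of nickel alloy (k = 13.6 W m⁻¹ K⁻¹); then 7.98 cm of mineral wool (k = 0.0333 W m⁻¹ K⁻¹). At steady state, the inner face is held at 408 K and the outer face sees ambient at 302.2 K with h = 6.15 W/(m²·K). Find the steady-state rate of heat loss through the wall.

Q = 479 W

Series thermal resistances, inner to outer:
  R_nickel alloy = L/(kA) = 0.0111/(13.6·11.6) = 7.036×10^-5 K/W
  R_mineral wool = L/(kA) = 0.0798/(0.0333·11.6) = 0.2066 K/W
  R_conv,out = 1/(hA) = 1/(6.15·11.6) = 0.01402 K/W
ΣR = 7.036×10^-5 + 0.2066 + 0.01402 = 0.2207 K/W
Q = ΔT/ΣR = (408 K − 302.2 K)/0.2207 = 479 W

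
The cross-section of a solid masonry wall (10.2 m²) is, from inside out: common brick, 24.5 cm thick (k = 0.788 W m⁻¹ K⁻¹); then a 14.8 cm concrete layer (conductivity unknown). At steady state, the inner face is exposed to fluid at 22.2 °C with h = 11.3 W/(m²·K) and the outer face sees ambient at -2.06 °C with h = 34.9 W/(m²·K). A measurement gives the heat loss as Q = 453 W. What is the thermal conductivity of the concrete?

k = 1.25 W/m·K

ΣR = ΔT/Q = |22.2 − -2.06|/453 = 0.05355 K/W
Known resistances:
  R_conv,in = 1/(hA) = 1/(11.3·10.2) = 0.008676 K/W
  R_common brick = L/(kA) = 0.245/(0.788·10.2) = 0.03048 K/W
  R_conv,out = 1/(hA) = 1/(34.9·10.2) = 0.002809 K/W
R_concrete = ΣR − ΣR_known = 0.05355 − 0.04197 = 0.01158 K/W
L/(kA) = 0.01158 ⇒ k = 0.148/(0.01158·10.2) = 1.25 W/m·K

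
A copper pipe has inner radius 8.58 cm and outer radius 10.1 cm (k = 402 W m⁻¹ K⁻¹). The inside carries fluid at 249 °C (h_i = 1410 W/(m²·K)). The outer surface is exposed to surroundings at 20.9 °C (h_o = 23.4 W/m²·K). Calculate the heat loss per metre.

Series thermal resistances, inner to outer:
  R'_conv,in = 1/(2πr h) = 1/(2π·0.0858·1410) = 0.001316 m·K/W
  R'_copper = ln(0.101/0.0858)/(2πk) = 0.1631/(2π·402) = 6.457×10^-5 m·K/W
  R'_conv,out = 1/(2πr h) = 1/(2π·0.101·23.4) = 0.06734 m·K/W
ΣR = 0.001316 + 6.457×10^-5 + 0.06734 = 0.06872 m·K/W
Q' = ΔT/ΣR = (249 °C − 20.9 °C)/0.06872 = 3320 W/m

Q' = 3320 W/m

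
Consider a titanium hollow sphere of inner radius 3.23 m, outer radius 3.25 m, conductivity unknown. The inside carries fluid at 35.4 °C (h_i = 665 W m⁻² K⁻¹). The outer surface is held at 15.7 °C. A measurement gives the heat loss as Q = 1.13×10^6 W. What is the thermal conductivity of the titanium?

k = 25.4 W/m·K

ΣR = ΔT/Q = |35.4 − 15.7|/1.13×10^6 = 1.743×10^-5 K/W
Known resistances:
  R_conv,in = 1/(4πr²h) = 1/(4π·3.23²·665) = 1.147×10^-5 K/W
R_titanium = ΣR − ΣR_known = 1.743×10^-5 − 1.147×10^-5 = 5.960×10^-6 K/W
(1/r₁−1/r₂)/(4πk) = 5.960×10^-6 ⇒ k = 0.001905/(4π·5.960×10^-6) = 25.4 W/m·K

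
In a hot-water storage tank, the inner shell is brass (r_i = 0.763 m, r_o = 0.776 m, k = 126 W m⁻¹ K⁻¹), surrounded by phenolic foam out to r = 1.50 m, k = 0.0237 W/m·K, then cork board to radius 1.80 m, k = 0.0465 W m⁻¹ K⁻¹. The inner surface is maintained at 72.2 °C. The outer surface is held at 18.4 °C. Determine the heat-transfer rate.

Resistance network (inner→outer):
  R_brass = (1/0.763 − 1/0.776)/(4πk) = 0.02196/(4π·126) = 1.387×10^-5 K/W
  R_phenolic foam = (1/0.776 − 1/1.50)/(4πk) = 0.6220/(4π·0.0237) = 2.088 K/W
  R_cork board = (1/1.50 − 1/1.80)/(4πk) = 0.1111/(4π·0.0465) = 0.1901 K/W
ΣR = 1.387×10^-5 + 2.088 + 0.1901 = 2.278 K/W
Q = ΔT/ΣR = (72.2 °C − 18.4 °C)/2.278 = 23.6 W

Q = 23.6 W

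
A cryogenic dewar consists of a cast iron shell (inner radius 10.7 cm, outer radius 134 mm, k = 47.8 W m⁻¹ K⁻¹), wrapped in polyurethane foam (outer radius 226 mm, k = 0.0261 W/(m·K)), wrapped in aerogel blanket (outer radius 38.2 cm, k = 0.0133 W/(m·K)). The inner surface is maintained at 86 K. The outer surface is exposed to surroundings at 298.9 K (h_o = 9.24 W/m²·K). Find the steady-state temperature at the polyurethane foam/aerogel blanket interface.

T = 184.0 K

Resistance network (inner→outer):
  R_cast iron = (1/0.107 − 1/0.134)/(4πk) = 1.883/(4π·47.8) = 0.003135 K/W
  R_polyurethane foam = (1/0.134 − 1/0.226)/(4πk) = 3.038/(4π·0.0261) = 9.262 K/W
  R_aerogel blanket = (1/0.226 − 1/0.382)/(4πk) = 1.807/(4π·0.0133) = 10.81 K/W
  R_conv,out = 1/(4πr²h) = 1/(4π·0.382²·9.24) = 0.05902 K/W
ΣR = 0.003135 + 9.262 + 10.81 + 0.05902 = 20.13 K/W
Q = ΔT/ΣR = (86 K − 298.9 K)/20.13 = -10.58 W
From the inner boundary to the polyurethane foam/aerogel blanket interface, ΣR_partial = 9.265 K/W.
T_interface = T_in − Q·ΣR_partial = 86 K − (-10.58)(9.265) = 184.0 K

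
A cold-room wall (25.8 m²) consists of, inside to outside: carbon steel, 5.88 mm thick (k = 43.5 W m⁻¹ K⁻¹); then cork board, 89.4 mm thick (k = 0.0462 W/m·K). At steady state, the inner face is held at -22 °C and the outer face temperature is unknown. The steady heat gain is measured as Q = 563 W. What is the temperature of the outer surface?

Series resistances:
  R_carbon steel = L/(kA) = 0.00588/(43.5·25.8) = 5.239×10^-6 K/W
  R_cork board = L/(kA) = 0.0894/(0.0462·25.8) = 0.07500 K/W
ΣR = 0.07501 K/W
ΔT = Q·ΣR = 563 × 0.07501 = 42.23 K
Heat flows inward, so T_out = T_in + ΔT = -22 + 42.23 = 20.2 °C

T_out = 20.2 °C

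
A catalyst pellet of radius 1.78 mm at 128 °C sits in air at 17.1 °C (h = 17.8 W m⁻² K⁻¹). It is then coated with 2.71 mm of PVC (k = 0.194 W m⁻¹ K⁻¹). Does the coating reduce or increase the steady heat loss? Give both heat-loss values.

Critical radius for a sphere: r_cr = 2k/h = 0.0218 m = 2.18 cm.
Outer radius after coating: r₂ = 0.00178 + 0.00271 = 0.00449 m.
Since r₁ < r_cr and r₂ ≤ r_cr, the coating moves toward the maximum at r_cr — heat loss rises.
Bare: R = 1/(4πr₁²h) = 1411 K/W; Q = 110.9/1411 = 0.0786 W.
Coated: R = R_cond + R_conv = 360.8 K/W; Q = 110.9/360.8 = 0.307 W.

increases: 0.0786 → 0.307 W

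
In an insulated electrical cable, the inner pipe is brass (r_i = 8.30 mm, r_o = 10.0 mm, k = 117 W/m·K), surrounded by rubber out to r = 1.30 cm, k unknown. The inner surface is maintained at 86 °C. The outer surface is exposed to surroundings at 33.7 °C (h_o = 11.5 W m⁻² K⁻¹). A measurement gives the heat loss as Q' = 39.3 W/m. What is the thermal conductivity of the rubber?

ΣR = ΔT/Q' = |86 − 33.7|/39.3 = 1.331 m·K/W
Known resistances:
  R'_brass = ln(0.0100/0.00830)/(2πk) = 0.1863/(2π·117) = 2.535×10^-4 m·K/W
  R'_conv,out = 1/(2πr h) = 1/(2π·0.0130·11.5) = 1.065 m·K/W
R_rubber = ΣR − ΣR_known = 1.331 − 1.065 = 0.2660 m·K/W
ln(r₂/r₁)/(2πk) = 0.2660 ⇒ k = 0.2624/(2π·0.2660) = 0.157 W/m·K

k = 0.157 W/m·K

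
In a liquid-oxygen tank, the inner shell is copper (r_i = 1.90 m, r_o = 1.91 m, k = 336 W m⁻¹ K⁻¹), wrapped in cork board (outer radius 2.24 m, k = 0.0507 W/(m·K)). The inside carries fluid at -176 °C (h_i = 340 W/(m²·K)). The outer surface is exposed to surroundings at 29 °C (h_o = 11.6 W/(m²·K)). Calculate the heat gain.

Q = 1670 W

Treat each layer as a resistance in series:
  R_conv,in = 1/(4πr²h) = 1/(4π·1.90²·340) = 6.483×10^-5 K/W
  R_copper = (1/1.90 − 1/1.91)/(4πk) = 0.002756/(4π·336) = 6.526×10^-7 K/W
  R_cork board = (1/1.91 − 1/2.24)/(4πk) = 0.07713/(4π·0.0507) = 0.1211 K/W
  R_conv,out = 1/(4πr²h) = 1/(4π·2.24²·11.6) = 0.001367 K/W
ΣR = 6.483×10^-5 + 6.526×10^-7 + 0.1211 + 0.001367 = 0.1225 K/W
Q = ΔT/ΣR = (-176 °C − 29 °C)/0.1225 = -1670 W
(Negative Q ⇒ heat flows inward; heat gain = 1670 W.)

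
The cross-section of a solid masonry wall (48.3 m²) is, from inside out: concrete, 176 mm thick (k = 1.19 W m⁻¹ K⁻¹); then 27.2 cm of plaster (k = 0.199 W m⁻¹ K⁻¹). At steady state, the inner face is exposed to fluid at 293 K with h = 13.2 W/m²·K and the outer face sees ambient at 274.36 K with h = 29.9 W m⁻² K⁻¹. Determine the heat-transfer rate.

Q = 554 W

Treat each layer as a resistance in series:
  R_conv,in = 1/(hA) = 1/(13.2·48.3) = 0.001568 K/W
  R_concrete = L/(kA) = 0.176/(1.19·48.3) = 0.003062 K/W
  R_plaster = L/(kA) = 0.272/(0.199·48.3) = 0.02830 K/W
  R_conv,out = 1/(hA) = 1/(29.9·48.3) = 6.924×10^-4 K/W
ΣR = 0.001568 + 0.003062 + 0.02830 + 6.924×10^-4 = 0.03362 K/W
Q = ΔT/ΣR = (293 K − 274.36 K)/0.03362 = 554 W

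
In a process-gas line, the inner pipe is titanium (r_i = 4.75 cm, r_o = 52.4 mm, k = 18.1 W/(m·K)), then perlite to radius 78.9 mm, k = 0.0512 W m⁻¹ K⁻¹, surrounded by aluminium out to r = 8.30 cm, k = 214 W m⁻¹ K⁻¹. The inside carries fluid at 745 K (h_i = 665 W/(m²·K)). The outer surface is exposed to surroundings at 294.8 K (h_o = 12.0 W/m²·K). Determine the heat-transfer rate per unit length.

Treat each layer as a resistance in series:
  R'_conv,in = 1/(2πr h) = 1/(2π·0.0475·665) = 0.005039 m·K/W
  R'_titanium = ln(0.0524/0.0475)/(2πk) = 0.09818/(2π·18.1) = 8.633×10^-4 m·K/W
  R'_perlite = ln(0.0789/0.0524)/(2πk) = 0.4093/(2π·0.0512) = 1.272 m·K/W
  R'_aluminium = ln(0.0830/0.0789)/(2πk) = 0.05066/(2π·214) = 3.768×10^-5 m·K/W
  R'_conv,out = 1/(2πr h) = 1/(2π·0.0830·12.0) = 0.1598 m·K/W
ΣR = 0.005039 + 8.633×10^-4 + 1.272 + 3.768×10^-5 + 0.1598 = 1.438 m·K/W
Q' = ΔT/ΣR = (745 K − 294.8 K)/1.438 = 313 W/m

Q' = 313 W/m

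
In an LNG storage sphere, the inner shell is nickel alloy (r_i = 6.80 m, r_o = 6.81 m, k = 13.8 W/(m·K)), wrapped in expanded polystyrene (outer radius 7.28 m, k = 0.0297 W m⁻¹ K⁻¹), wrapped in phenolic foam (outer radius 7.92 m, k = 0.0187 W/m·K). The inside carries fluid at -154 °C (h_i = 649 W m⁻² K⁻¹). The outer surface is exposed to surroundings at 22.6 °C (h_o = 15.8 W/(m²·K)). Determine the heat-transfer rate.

Treat each layer as a resistance in series:
  R_conv,in = 1/(4πr²h) = 1/(4π·6.80²·649) = 2.652×10^-6 K/W
  R_nickel alloy = (1/6.80 − 1/6.81)/(4πk) = 2.159×10^-4/(4π·13.8) = 1.245×10^-6 K/W
  R_expanded polystyrene = (1/6.81 − 1/7.28)/(4πk) = 0.009480/(4π·0.0297) = 0.02540 K/W
  R_phenolic foam = (1/7.28 − 1/7.92)/(4πk) = 0.01110/(4π·0.0187) = 0.04724 K/W
  R_conv,out = 1/(4πr²h) = 1/(4π·7.92²·15.8) = 8.029×10^-5 K/W
ΣR = 2.652×10^-6 + 1.245×10^-6 + 0.02540 + 0.04724 + 8.029×10^-5 = 0.07272 K/W
Q = ΔT/ΣR = (-154 °C − 22.6 °C)/0.07272 = -2430 W
(Negative Q ⇒ heat flows inward; heat gain = 2430 W.)

Q = 2.43 kW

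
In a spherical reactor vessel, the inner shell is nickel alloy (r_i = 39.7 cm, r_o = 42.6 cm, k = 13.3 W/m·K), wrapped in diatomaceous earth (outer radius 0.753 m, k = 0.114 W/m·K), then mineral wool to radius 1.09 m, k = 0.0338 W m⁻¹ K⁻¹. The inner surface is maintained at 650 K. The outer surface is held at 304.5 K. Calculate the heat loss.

Resistance network (inner→outer):
  R_nickel alloy = (1/0.397 − 1/0.426)/(4πk) = 0.1715/(4π·13.3) = 0.001026 K/W
  R_diatomaceous earth = (1/0.426 − 1/0.753)/(4πk) = 1.019/(4π·0.114) = 0.7116 K/W
  R_mineral wool = (1/0.753 − 1/1.09)/(4πk) = 0.4106/(4π·0.0338) = 0.9667 K/W
ΣR = 0.001026 + 0.7116 + 0.9667 = 1.679 K/W
Q = ΔT/ΣR = (650 K − 304.5 K)/1.679 = 206 W

Q = 206 W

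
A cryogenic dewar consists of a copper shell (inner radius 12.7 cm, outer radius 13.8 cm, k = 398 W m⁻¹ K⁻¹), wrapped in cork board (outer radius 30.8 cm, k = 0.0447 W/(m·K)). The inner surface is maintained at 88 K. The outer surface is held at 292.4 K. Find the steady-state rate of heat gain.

Series thermal resistances, inner to outer:
  R_copper = (1/0.127 − 1/0.138)/(4πk) = 0.6276/(4π·398) = 1.255×10^-4 K/W
  R_cork board = (1/0.138 − 1/0.308)/(4πk) = 4.000/(4π·0.0447) = 7.120 K/W
ΣR = 1.255×10^-4 + 7.120 = 7.120 K/W
Q = ΔT/ΣR = (88 K − 292.4 K)/7.120 = -28.7 W
(Negative Q ⇒ heat flows inward; heat gain = 28.7 W.)

Q = 28.7 W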